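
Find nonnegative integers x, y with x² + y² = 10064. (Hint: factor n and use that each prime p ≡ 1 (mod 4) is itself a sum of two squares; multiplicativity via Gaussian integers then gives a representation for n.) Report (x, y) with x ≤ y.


Step 1: Factor n = 10064 = 2^4 · 17 · 37.
Step 2: Check the mod-4 condition on each prime factor: 2 = 2 (special); 17 ≡ 1 (mod 4), exponent 1; 37 ≡ 1 (mod 4), exponent 1.
All primes ≡ 3 (mod 4) appear to even exponent (or don't appear), so by the two-squares theorem n IS expressible as a sum of two squares.
Step 3: Build a representation. Group n = k² · m with k = 4 and m = 17 · 37 = 629 (a product of primes ≡ 1 (mod 4)); a representation of m scales to one of n via (k·x)² + (k·y)² = k²(x² + y²). Each prime p ≡ 1 (mod 4) is itself a sum of two squares; find a² by testing p − a² for a perfect square:
  17: 17 − 1² = 16 = 4² ⇒ 17 = 1² + 4².
  37: 37 − 1² = 36 = 6² ⇒ 37 = 1² + 6².
  Combine using the Brahmagupta–Fibonacci identity (a² + b²)(c² + d²) = (ac − bd)² + (ad + bc)² = (ac + bd)² + (ad − bc)²:
  17 · 37 = 629: from (1² + 4²)(1² + 6²), take (1·1 − 4·6, 1·6 + 4·1) = (1 − 24, 6 + 4) = (-23, 10); dropping signs (only squares matter) gives (23, 10); check 23² + 10² = 529 + 100 = 629 ✓.
  Scale by k = 4: (4·23, 4·10) = (92, 40).
Step 4: Order so x ≤ y and verify: 40² + 92² = 1600 + 8464 = 10064 = n. ✓

n = 10064 = 40² + 92² (one valid representation with x ≤ y).


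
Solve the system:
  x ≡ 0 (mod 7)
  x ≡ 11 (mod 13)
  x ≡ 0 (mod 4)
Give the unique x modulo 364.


Moduli 7, 13, 4 are pairwise coprime; by CRT there is a unique solution modulo M = 7 · 13 · 4 = 364.
Solve pairwise, accumulating the modulus:
  Start with x ≡ 0 (mod 7).
  Combine with x ≡ 11 (mod 13): since gcd(7, 13) = 1, we get a unique residue mod 91.
    Write x = 0 + 7·t and substitute into x ≡ 11 (mod 13): 7·t ≡ 11 − 0 = 11 (mod 13).
    The inverse of 7 mod 13 is 2 (since 7·2 = 14 = 1·13 + 1), so t ≡ 2·11 = 22 ≡ 9 (mod 13).
    Then x = 0 + 7·9 = 63, valid modulo lcm(7, 13) = 91: x ≡ 63 (mod 91).
  Combine with x ≡ 0 (mod 4): since gcd(91, 4) = 1, we get a unique residue mod 364.
    Write x = 63 + 91·t and substitute into x ≡ 0 (mod 4): 91·t ≡ 0 − 63 = -63 (mod 4).
    Reduce coefficients mod 4: 3·t ≡ 1 (mod 4).
    The inverse of 3 mod 4 is 3 (since 3·3 = 9 = 2·4 + 1), so t ≡ 3·1 = 3 ≡ 3 (mod 4).
    Then x = 63 + 91·3 = 336, valid modulo lcm(91, 4) = 364: x ≡ 336 (mod 364).
Verify: 336 mod 7 = 0 ✓, 336 mod 13 = 11 ✓, 336 mod 4 = 0 ✓.

x ≡ 336 (mod 364).


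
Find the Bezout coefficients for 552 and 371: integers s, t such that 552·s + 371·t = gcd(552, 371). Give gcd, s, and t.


Euclidean algorithm on (552, 371) — divide until remainder is 0:
  552 = 1 · 371 + 181
  371 = 2 · 181 + 9
  181 = 20 · 9 + 1
  9 = 9 · 1 + 0
gcd(552, 371) = 1.
Track Bezout coefficients alongside the remainders: start with r₀ = 552 = a·1 + b·0 (s = 1, t = 0) and r₁ = 371 = a·0 + b·1 (s = 0, t = 1); each new remainder r_{k+1} = r_{k-1} − q_k·r_k inherits s_{k+1} = s_{k-1} − q_k·s_k, t_{k+1} = t_{k-1} − q_k·t_k, so r_k = a·s_k + b·t_k at every step:
  q = 1: r = 181, s = 1 − 1·0 = 1, t = 0 − 1·1 = -1  (check: 552·1 + 371·(-1) = 181)
  q = 2: r = 9, s = 0 − 2·1 = -2, t = 1 − 2·(-1) = 3  (check: 552·(-2) + 371·3 = 9)
  q = 20: r = 1, s = 1 − 20·(-2) = 41, t = -1 − 20·3 = -61  (check: 552·41 + 371·(-61) = 1)
The row with r = 1 (the gcd) gives the Bezout coefficients s = 41, t = -61.
Result: 552 · (41) + 371 · (-61) = 1.

gcd(552, 371) = 1; s = 41, t = -61 (check: 552·41 + 371·(-61) = 1).


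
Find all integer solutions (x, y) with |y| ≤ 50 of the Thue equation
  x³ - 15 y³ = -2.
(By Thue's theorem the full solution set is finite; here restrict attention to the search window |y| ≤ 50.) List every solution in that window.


The equation is x³ - 15y³ = -2. For fixed y, x³ = 15·y³ − 2, so a solution requires the RHS to be a perfect cube.
Strategy: iterate y from -50 to 50, compute RHS = 15·y³ − 2, and check whether it is a (positive or negative) perfect cube.
Check small values of y:
  y = 0: RHS = -2 is not a perfect cube.
  y = 1: RHS = 13 is not a perfect cube.
  y = -1: RHS = -17 is not a perfect cube.
  y = 2: RHS = 118 is not a perfect cube.
  y = -2: RHS = -122 is not a perfect cube.
  y = 3: RHS = 403 is not a perfect cube.
  y = -3: RHS = -407 is not a perfect cube.
Continuing the search up to |y| = 50 finds no solutions either.
No (x, y) in the scanned range satisfies the equation.

No integer solutions with |y| ≤ 50.


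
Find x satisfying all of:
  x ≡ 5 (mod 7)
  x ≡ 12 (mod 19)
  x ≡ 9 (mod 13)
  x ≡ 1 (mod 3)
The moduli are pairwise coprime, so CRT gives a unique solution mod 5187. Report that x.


Product of moduli M = 7 · 19 · 13 · 3 = 5187.
Merge one congruence at a time:
  Start: x ≡ 5 (mod 7).
  Combine with x ≡ 12 (mod 19); new modulus lcm = 133.
    Write x = 5 + 7·t and substitute into x ≡ 12 (mod 19): 7·t ≡ 12 − 5 = 7 (mod 19).
    The inverse of 7 mod 19 is 11 (since 7·11 = 77 = 4·19 + 1), so t ≡ 11·7 = 77 ≡ 1 (mod 19).
    Then x = 5 + 7·1 = 12, valid modulo lcm(7, 19) = 133: x ≡ 12 (mod 133).
  Combine with x ≡ 9 (mod 13); new modulus lcm = 1729.
    Write x = 12 + 133·t and substitute into x ≡ 9 (mod 13): 133·t ≡ 9 − 12 = -3 (mod 13).
    Reduce coefficients mod 13: 3·t ≡ 10 (mod 13).
    The inverse of 3 mod 13 is 9 (since 3·9 = 27 = 2·13 + 1), so t ≡ 9·10 = 90 ≡ 12 (mod 13).
    Then x = 12 + 133·12 = 1608, valid modulo lcm(133, 13) = 1729: x ≡ 1608 (mod 1729).
  Combine with x ≡ 1 (mod 3); new modulus lcm = 5187.
    Write x = 1608 + 1729·t and substitute into x ≡ 1 (mod 3): 1729·t ≡ 1 − 1608 = -1607 (mod 3).
    Reduce coefficients mod 3: 1·t ≡ 1 (mod 3).
    So t ≡ 1 (mod 3).
    Then x = 1608 + 1729·1 = 3337, valid modulo lcm(1729, 3) = 5187: x ≡ 3337 (mod 5187).
Verify against each original: 3337 mod 7 = 5, 3337 mod 19 = 12, 3337 mod 13 = 9, 3337 mod 3 = 1.

x ≡ 3337 (mod 5187).


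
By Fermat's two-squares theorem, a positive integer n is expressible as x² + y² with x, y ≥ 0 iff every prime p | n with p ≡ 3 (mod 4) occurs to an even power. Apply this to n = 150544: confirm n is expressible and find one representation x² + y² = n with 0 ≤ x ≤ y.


Step 1: Factor n = 150544 = 2^4 · 97^2.
Step 2: Check the mod-4 condition on each prime factor: 2 = 2 (special); 97 ≡ 1 (mod 4), exponent 2.
All primes ≡ 3 (mod 4) appear to even exponent (or don't appear), so by the two-squares theorem n IS expressible as a sum of two squares.
Step 3: Build a representation. Group n = k² · m with k = 4 and m = 97 · 97 = 9409 (a product of primes ≡ 1 (mod 4)); a representation of m scales to one of n via (k·x)² + (k·y)² = k²(x² + y²). Each prime p ≡ 1 (mod 4) is itself a sum of two squares; find a² by testing p − a² for a perfect square:
  97: 97 − 1² = 96, 97 − 2² = 93, 97 − 3² = 88, 97 − 4² = 81 = 9² ⇒ 97 = 4² + 9².
  Combine using the Brahmagupta–Fibonacci identity (a² + b²)(c² + d²) = (ac − bd)² + (ad + bc)² = (ac + bd)² + (ad − bc)²:
  97 · 97 = 9409: from (4² + 9²)(4² + 9²), take (4·4 − 9·9, 4·9 + 9·4) = (16 − 81, 36 + 36) = (-65, 72); dropping signs (only squares matter) gives (65, 72); check 65² + 72² = 4225 + 5184 = 9409 ✓.
  Scale by k = 4: (4·65, 4·72) = (260, 288).
Step 4: Order so x ≤ y and verify: 260² + 288² = 67600 + 82944 = 150544 = n. ✓

n = 150544 = 260² + 288² (one valid representation with x ≤ y).


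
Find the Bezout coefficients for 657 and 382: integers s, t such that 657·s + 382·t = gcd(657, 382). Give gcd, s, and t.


Euclidean algorithm on (657, 382) — divide until remainder is 0:
  657 = 1 · 382 + 275
  382 = 1 · 275 + 107
  275 = 2 · 107 + 61
  107 = 1 · 61 + 46
  61 = 1 · 46 + 15
  46 = 3 · 15 + 1
  15 = 15 · 1 + 0
gcd(657, 382) = 1.
Track Bezout coefficients alongside the remainders: start with r₀ = 657 = a·1 + b·0 (s = 1, t = 0) and r₁ = 382 = a·0 + b·1 (s = 0, t = 1); each new remainder r_{k+1} = r_{k-1} − q_k·r_k inherits s_{k+1} = s_{k-1} − q_k·s_k, t_{k+1} = t_{k-1} − q_k·t_k, so r_k = a·s_k + b·t_k at every step:
  q = 1: r = 275, s = 1 − 1·0 = 1, t = 0 − 1·1 = -1  (check: 657·1 + 382·(-1) = 275)
  q = 1: r = 107, s = 0 − 1·1 = -1, t = 1 − 1·(-1) = 2  (check: 657·(-1) + 382·2 = 107)
  q = 2: r = 61, s = 1 − 2·(-1) = 3, t = -1 − 2·2 = -5  (check: 657·3 + 382·(-5) = 61)
  q = 1: r = 46, s = -1 − 1·3 = -4, t = 2 − 1·(-5) = 7  (check: 657·(-4) + 382·7 = 46)
  q = 1: r = 15, s = 3 − 1·(-4) = 7, t = -5 − 1·7 = -12  (check: 657·7 + 382·(-12) = 15)
  q = 3: r = 1, s = -4 − 3·7 = -25, t = 7 − 3·(-12) = 43  (check: 657·(-25) + 382·43 = 1)
The row with r = 1 (the gcd) gives the Bezout coefficients s = -25, t = 43.
Result: 657 · (-25) + 382 · (43) = 1.

gcd(657, 382) = 1; s = -25, t = 43 (check: 657·(-25) + 382·43 = 1).


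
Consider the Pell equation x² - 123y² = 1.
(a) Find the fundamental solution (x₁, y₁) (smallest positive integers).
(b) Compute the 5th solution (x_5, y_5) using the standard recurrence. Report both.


Step 1: Find the fundamental solution (x₁, y₁) of x² - 123y² = 1.
  Expand √123 as a continued fraction. a₀ = ⌊√123⌋ = 11; iterate m_{k+1} = d_k·a_k − m_k, d_{k+1} = (123 − m_{k+1}²)/d_k, a_{k+1} = ⌊(a₀ + m_{k+1})/d_{k+1}⌋ (starting m₀ = 0, d₀ = 1), with convergents p_k = a_k·p_{k-1} + p_{k-2}, q_k = a_k·q_{k-1} + q_{k-2} (p₋₁ = 1, q₋₁ = 0):
  k = 0: a₀ = 11; p₀/q₀ = 11/1; p₀² − 123·q₀² = 121 − 123 = -2.
  k = 1: m = 11, d = 2, a = ⌊(11 + 11)/2⌋ = 11; p/q = (11·11 + 1)/(11·1 + 0) = 122/11; p² − 123·q² = 14884 − 14883 = 1.
  The first convergent with p² − 123·q² = 1 gives the fundamental solution (x₁, y₁) = (122, 11).
Step 2: Apply the recurrence (x_{n+1}, y_{n+1}) = (x₁x_n + 123y₁y_n, x₁y_n + y₁x_n) repeatedly.
  From (x_1, y_1) = (122, 11): x_2 = 122·122 + 123·11·11 = 29767; y_2 = 122·11 + 11·122 = 2684.
  From (x_2, y_2) = (29767, 2684): x_3 = 122·29767 + 123·11·2684 = 7263026; y_3 = 122·2684 + 11·29767 = 654885.
  From (x_3, y_3) = (7263026, 654885): x_4 = 122·7263026 + 123·11·654885 = 1772148577; y_4 = 122·654885 + 11·7263026 = 159789256.
  From (x_4, y_4) = (1772148577, 159789256): x_5 = 122·1772148577 + 123·11·159789256 = 432396989762; y_5 = 122·159789256 + 11·1772148577 = 38987923579.
Step 3: Verify x_5² - 123·y_5² = 186967156755239132816644 - 186967156755239132816643 = 1 (should be 1). ✓

(x_1, y_1) = (122, 11); (x_5, y_5) = (432396989762, 38987923579).


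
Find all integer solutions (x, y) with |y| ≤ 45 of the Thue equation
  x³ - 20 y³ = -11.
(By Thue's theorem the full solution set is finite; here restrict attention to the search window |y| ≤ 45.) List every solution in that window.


The equation is x³ - 20y³ = -11. For fixed y, x³ = 20·y³ − 11, so a solution requires the RHS to be a perfect cube.
Strategy: iterate y from -45 to 45, compute RHS = 20·y³ − 11, and check whether it is a (positive or negative) perfect cube.
Check small values of y:
  y = 0: RHS = -11 is not a perfect cube.
  y = 1: RHS = 9 is not a perfect cube.
  y = -1: RHS = -31 is not a perfect cube.
  y = 2: RHS = 149 is not a perfect cube.
  y = -2: RHS = -171 is not a perfect cube.
  y = 3: RHS = 529 is not a perfect cube.
  y = -3: RHS = -551 is not a perfect cube.
Continuing the search up to |y| = 45 finds no solutions either.
No (x, y) in the scanned range satisfies the equation.

No integer solutions with |y| ≤ 45.


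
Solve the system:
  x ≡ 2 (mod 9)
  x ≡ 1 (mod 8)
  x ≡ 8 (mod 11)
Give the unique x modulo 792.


Moduli 9, 8, 11 are pairwise coprime; by CRT there is a unique solution modulo M = 9 · 8 · 11 = 792.
Solve pairwise, accumulating the modulus:
  Start with x ≡ 2 (mod 9).
  Combine with x ≡ 1 (mod 8): since gcd(9, 8) = 1, we get a unique residue mod 72.
    Write x = 2 + 9·t and substitute into x ≡ 1 (mod 8): 9·t ≡ 1 − 2 = -1 (mod 8).
    Reduce coefficients mod 8: 1·t ≡ 7 (mod 8).
    So t ≡ 7 (mod 8).
    Then x = 2 + 9·7 = 65, valid modulo lcm(9, 8) = 72: x ≡ 65 (mod 72).
  Combine with x ≡ 8 (mod 11): since gcd(72, 11) = 1, we get a unique residue mod 792.
    Write x = 65 + 72·t and substitute into x ≡ 8 (mod 11): 72·t ≡ 8 − 65 = -57 (mod 11).
    Reduce coefficients mod 11: 6·t ≡ 9 (mod 11).
    The inverse of 6 mod 11 is 2 (since 6·2 = 12 = 1·11 + 1), so t ≡ 2·9 = 18 ≡ 7 (mod 11).
    Then x = 65 + 72·7 = 569, valid modulo lcm(72, 11) = 792: x ≡ 569 (mod 792).
Verify: 569 mod 9 = 2 ✓, 569 mod 8 = 1 ✓, 569 mod 11 = 8 ✓.

x ≡ 569 (mod 792).


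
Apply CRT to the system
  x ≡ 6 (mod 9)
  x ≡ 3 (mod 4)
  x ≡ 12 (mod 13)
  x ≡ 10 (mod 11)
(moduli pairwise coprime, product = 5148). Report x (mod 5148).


Product of moduli M = 9 · 4 · 13 · 11 = 5148.
Merge one congruence at a time:
  Start: x ≡ 6 (mod 9).
  Combine with x ≡ 3 (mod 4); new modulus lcm = 36.
    Write x = 6 + 9·t and substitute into x ≡ 3 (mod 4): 9·t ≡ 3 − 6 = -3 (mod 4).
    Reduce coefficients mod 4: 1·t ≡ 1 (mod 4).
    So t ≡ 1 (mod 4).
    Then x = 6 + 9·1 = 15, valid modulo lcm(9, 4) = 36: x ≡ 15 (mod 36).
  Combine with x ≡ 12 (mod 13); new modulus lcm = 468.
    Write x = 15 + 36·t and substitute into x ≡ 12 (mod 13): 36·t ≡ 12 − 15 = -3 (mod 13).
    Reduce coefficients mod 13: 10·t ≡ 10 (mod 13).
    The inverse of 10 mod 13 is 4 (since 10·4 = 40 = 3·13 + 1), so t ≡ 4·10 = 40 ≡ 1 (mod 13).
    Then x = 15 + 36·1 = 51, valid modulo lcm(36, 13) = 468: x ≡ 51 (mod 468).
  Combine with x ≡ 10 (mod 11); new modulus lcm = 5148.
    Write x = 51 + 468·t and substitute into x ≡ 10 (mod 11): 468·t ≡ 10 − 51 = -41 (mod 11).
    Reduce coefficients mod 11: 6·t ≡ 3 (mod 11).
    The inverse of 6 mod 11 is 2 (since 6·2 = 12 = 1·11 + 1), so t ≡ 2·3 = 6 ≡ 6 (mod 11).
    Then x = 51 + 468·6 = 2859, valid modulo lcm(468, 11) = 5148: x ≡ 2859 (mod 5148).
Verify against each original: 2859 mod 9 = 6, 2859 mod 4 = 3, 2859 mod 13 = 12, 2859 mod 11 = 10.

x ≡ 2859 (mod 5148).


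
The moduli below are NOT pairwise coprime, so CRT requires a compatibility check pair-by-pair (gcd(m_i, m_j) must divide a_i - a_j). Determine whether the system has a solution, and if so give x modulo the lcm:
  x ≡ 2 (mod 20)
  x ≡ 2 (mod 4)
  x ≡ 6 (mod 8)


Moduli 20, 4, 8 are not pairwise coprime, so CRT works modulo lcm(m_i) when all pairwise compatibility conditions hold.
Pairwise compatibility: gcd(m_i, m_j) must divide a_i - a_j for every pair.
Merge one congruence at a time:
  Start: x ≡ 2 (mod 20).
  Combine with x ≡ 2 (mod 4): gcd(20, 4) = 4; 2 - 2 = 0, which IS divisible by 4, so compatible.
    Write x = 2 + 20·t and substitute into x ≡ 2 (mod 4): 20·t ≡ 2 − 2 = 0 (mod 4).
    Divide the congruence (and modulus) by g = 4: 5·t ≡ 0 (mod 1).
    Modulo 1 every t works; take t = 0.
    Then x = 2 + 20·0 = 2, valid modulo lcm(20, 4) = 20: x ≡ 2 (mod 20).
  Combine with x ≡ 6 (mod 8): gcd(20, 8) = 4; 6 - 2 = 4, which IS divisible by 4, so compatible.
    Write x = 2 + 20·t and substitute into x ≡ 6 (mod 8): 20·t ≡ 6 − 2 = 4 (mod 8).
    Divide the congruence (and modulus) by g = 4: 5·t ≡ 1 (mod 2).
    Reduce coefficients mod 2: 1·t ≡ 1 (mod 2).
    So t ≡ 1 (mod 2).
    Then x = 2 + 20·1 = 22, valid modulo lcm(20, 8) = 40: x ≡ 22 (mod 40).
Verify: 22 mod 20 = 2, 22 mod 4 = 2, 22 mod 8 = 6.

x ≡ 22 (mod 40).


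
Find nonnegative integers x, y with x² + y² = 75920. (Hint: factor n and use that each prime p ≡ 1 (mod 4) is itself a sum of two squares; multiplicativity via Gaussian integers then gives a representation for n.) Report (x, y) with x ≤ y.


Step 1: Factor n = 75920 = 2^4 · 5 · 13 · 73.
Step 2: Check the mod-4 condition on each prime factor: 2 = 2 (special); 5 ≡ 1 (mod 4), exponent 1; 13 ≡ 1 (mod 4), exponent 1; 73 ≡ 1 (mod 4), exponent 1.
All primes ≡ 3 (mod 4) appear to even exponent (or don't appear), so by the two-squares theorem n IS expressible as a sum of two squares.
Step 3: Build a representation. Group n = k² · m with k = 4 and m = 5 · 13 · 73 = 4745 (a product of primes ≡ 1 (mod 4)); a representation of m scales to one of n via (k·x)² + (k·y)² = k²(x² + y²). Each prime p ≡ 1 (mod 4) is itself a sum of two squares; find a² by testing p − a² for a perfect square:
  5: 5 − 1² = 4 = 2² ⇒ 5 = 1² + 2².
  13: 13 − 1² = 12, 13 − 2² = 9 = 3² ⇒ 13 = 2² + 3².
  73: 73 − 1² = 72, 73 − 2² = 69, 73 − 3² = 64 = 8² ⇒ 73 = 3² + 8².
  Combine using the Brahmagupta–Fibonacci identity (a² + b²)(c² + d²) = (ac − bd)² + (ad + bc)² = (ac + bd)² + (ad − bc)²:
  5 · 13 = 65: from (1² + 2²)(2² + 3²), take (1·2 − 2·3, 1·3 + 2·2) = (2 − 6, 3 + 4) = (-4, 7); dropping signs (only squares matter) gives (4, 7); check 4² + 7² = 16 + 49 = 65 ✓.
  65 · 73 = 4745: from (4² + 7²)(3² + 8²), take (4·3 − 7·8, 4·8 + 7·3) = (12 − 56, 32 + 21) = (-44, 53); dropping signs (only squares matter) gives (44, 53); check 44² + 53² = 1936 + 2809 = 4745 ✓.
  Scale by k = 4: (4·44, 4·53) = (176, 212).
Step 4: Order so x ≤ y and verify: 176² + 212² = 30976 + 44944 = 75920 = n. ✓

n = 75920 = 176² + 212² (one valid representation with x ≤ y).


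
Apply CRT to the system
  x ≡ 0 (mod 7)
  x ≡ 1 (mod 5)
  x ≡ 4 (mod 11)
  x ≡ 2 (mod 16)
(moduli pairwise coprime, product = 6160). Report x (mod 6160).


Product of moduli M = 7 · 5 · 11 · 16 = 6160.
Merge one congruence at a time:
  Start: x ≡ 0 (mod 7).
  Combine with x ≡ 1 (mod 5); new modulus lcm = 35.
    Write x = 0 + 7·t and substitute into x ≡ 1 (mod 5): 7·t ≡ 1 − 0 = 1 (mod 5).
    Reduce coefficients mod 5: 2·t ≡ 1 (mod 5).
    The inverse of 2 mod 5 is 3 (since 2·3 = 6 = 1·5 + 1), so t ≡ 3·1 = 3 ≡ 3 (mod 5).
    Then x = 0 + 7·3 = 21, valid modulo lcm(7, 5) = 35: x ≡ 21 (mod 35).
  Combine with x ≡ 4 (mod 11); new modulus lcm = 385.
    Write x = 21 + 35·t and substitute into x ≡ 4 (mod 11): 35·t ≡ 4 − 21 = -17 (mod 11).
    Reduce coefficients mod 11: 2·t ≡ 5 (mod 11).
    The inverse of 2 mod 11 is 6 (since 2·6 = 12 = 1·11 + 1), so t ≡ 6·5 = 30 ≡ 8 (mod 11).
    Then x = 21 + 35·8 = 301, valid modulo lcm(35, 11) = 385: x ≡ 301 (mod 385).
  Combine with x ≡ 2 (mod 16); new modulus lcm = 6160.
    Write x = 301 + 385·t and substitute into x ≡ 2 (mod 16): 385·t ≡ 2 − 301 = -299 (mod 16).
    Reduce coefficients mod 16: 1·t ≡ 5 (mod 16).
    So t ≡ 5 (mod 16).
    Then x = 301 + 385·5 = 2226, valid modulo lcm(385, 16) = 6160: x ≡ 2226 (mod 6160).
Verify against each original: 2226 mod 7 = 0, 2226 mod 5 = 1, 2226 mod 11 = 4, 2226 mod 16 = 2.

x ≡ 2226 (mod 6160).


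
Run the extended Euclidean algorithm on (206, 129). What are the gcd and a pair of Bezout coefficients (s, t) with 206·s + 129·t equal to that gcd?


Euclidean algorithm on (206, 129) — divide until remainder is 0:
  206 = 1 · 129 + 77
  129 = 1 · 77 + 52
  77 = 1 · 52 + 25
  52 = 2 · 25 + 2
  25 = 12 · 2 + 1
  2 = 2 · 1 + 0
gcd(206, 129) = 1.
Track Bezout coefficients alongside the remainders: start with r₀ = 206 = a·1 + b·0 (s = 1, t = 0) and r₁ = 129 = a·0 + b·1 (s = 0, t = 1); each new remainder r_{k+1} = r_{k-1} − q_k·r_k inherits s_{k+1} = s_{k-1} − q_k·s_k, t_{k+1} = t_{k-1} − q_k·t_k, so r_k = a·s_k + b·t_k at every step:
  q = 1: r = 77, s = 1 − 1·0 = 1, t = 0 − 1·1 = -1  (check: 206·1 + 129·(-1) = 77)
  q = 1: r = 52, s = 0 − 1·1 = -1, t = 1 − 1·(-1) = 2  (check: 206·(-1) + 129·2 = 52)
  q = 1: r = 25, s = 1 − 1·(-1) = 2, t = -1 − 1·2 = -3  (check: 206·2 + 129·(-3) = 25)
  q = 2: r = 2, s = -1 − 2·2 = -5, t = 2 − 2·(-3) = 8  (check: 206·(-5) + 129·8 = 2)
  q = 12: r = 1, s = 2 − 12·(-5) = 62, t = -3 − 12·8 = -99  (check: 206·62 + 129·(-99) = 1)
The row with r = 1 (the gcd) gives the Bezout coefficients s = 62, t = -99.
Result: 206 · (62) + 129 · (-99) = 1.

gcd(206, 129) = 1; s = 62, t = -99 (check: 206·62 + 129·(-99) = 1).


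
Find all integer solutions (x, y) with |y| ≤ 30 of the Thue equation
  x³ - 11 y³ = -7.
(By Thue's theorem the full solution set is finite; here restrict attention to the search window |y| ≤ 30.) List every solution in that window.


The equation is x³ - 11y³ = -7. For fixed y, x³ = 11·y³ − 7, so a solution requires the RHS to be a perfect cube.
Strategy: iterate y from -30 to 30, compute RHS = 11·y³ − 7, and check whether it is a (positive or negative) perfect cube.
Check small values of y:
  y = 0: RHS = -7 is not a perfect cube.
  y = 1: RHS = 4 is not a perfect cube.
  y = -1: RHS = -18 is not a perfect cube.
  y = 2: RHS = 81 is not a perfect cube.
  y = -2: RHS = -95 is not a perfect cube.
  y = 3: RHS = 290 is not a perfect cube.
  y = -3: RHS = -304 is not a perfect cube.
Continuing the search up to |y| = 30 finds no solutions either.
No (x, y) in the scanned range satisfies the equation.

No integer solutions with |y| ≤ 30.


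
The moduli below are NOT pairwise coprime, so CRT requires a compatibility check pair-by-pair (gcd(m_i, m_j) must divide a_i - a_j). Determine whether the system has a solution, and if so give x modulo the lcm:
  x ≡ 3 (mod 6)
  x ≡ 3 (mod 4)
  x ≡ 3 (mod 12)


Moduli 6, 4, 12 are not pairwise coprime, so CRT works modulo lcm(m_i) when all pairwise compatibility conditions hold.
Pairwise compatibility: gcd(m_i, m_j) must divide a_i - a_j for every pair.
Merge one congruence at a time:
  Start: x ≡ 3 (mod 6).
  Combine with x ≡ 3 (mod 4): gcd(6, 4) = 2; 3 - 3 = 0, which IS divisible by 2, so compatible.
    Write x = 3 + 6·t and substitute into x ≡ 3 (mod 4): 6·t ≡ 3 − 3 = 0 (mod 4).
    Divide the congruence (and modulus) by g = 2: 3·t ≡ 0 (mod 2).
    Reduce coefficients mod 2: 1·t ≡ 0 (mod 2).
    So t ≡ 0 (mod 2).
    Then x = 3 + 6·0 = 3, valid modulo lcm(6, 4) = 12: x ≡ 3 (mod 12).
  Combine with x ≡ 3 (mod 12): gcd(12, 12) = 12; 3 - 3 = 0, which IS divisible by 12, so compatible.
    Write x = 3 + 12·t and substitute into x ≡ 3 (mod 12): 12·t ≡ 3 − 3 = 0 (mod 12).
    Divide the congruence (and modulus) by g = 12: 1·t ≡ 0 (mod 1).
    Modulo 1 every t works; take t = 0.
    Then x = 3 + 12·0 = 3, valid modulo lcm(12, 12) = 12: x ≡ 3 (mod 12).
Verify: 3 mod 6 = 3, 3 mod 4 = 3, 3 mod 12 = 3.

x ≡ 3 (mod 12).


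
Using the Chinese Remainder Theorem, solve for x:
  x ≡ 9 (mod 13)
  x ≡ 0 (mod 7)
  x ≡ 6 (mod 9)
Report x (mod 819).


Moduli 13, 7, 9 are pairwise coprime; by CRT there is a unique solution modulo M = 13 · 7 · 9 = 819.
Solve pairwise, accumulating the modulus:
  Start with x ≡ 9 (mod 13).
  Combine with x ≡ 0 (mod 7): since gcd(13, 7) = 1, we get a unique residue mod 91.
    Write x = 9 + 13·t and substitute into x ≡ 0 (mod 7): 13·t ≡ 0 − 9 = -9 (mod 7).
    Reduce coefficients mod 7: 6·t ≡ 5 (mod 7).
    The inverse of 6 mod 7 is 6 (since 6·6 = 36 = 5·7 + 1), so t ≡ 6·5 = 30 ≡ 2 (mod 7).
    Then x = 9 + 13·2 = 35, valid modulo lcm(13, 7) = 91: x ≡ 35 (mod 91).
  Combine with x ≡ 6 (mod 9): since gcd(91, 9) = 1, we get a unique residue mod 819.
    Write x = 35 + 91·t and substitute into x ≡ 6 (mod 9): 91·t ≡ 6 − 35 = -29 (mod 9).
    Reduce coefficients mod 9: 1·t ≡ 7 (mod 9).
    So t ≡ 7 (mod 9).
    Then x = 35 + 91·7 = 672, valid modulo lcm(91, 9) = 819: x ≡ 672 (mod 819).
Verify: 672 mod 13 = 9 ✓, 672 mod 7 = 0 ✓, 672 mod 9 = 6 ✓.

x ≡ 672 (mod 819).


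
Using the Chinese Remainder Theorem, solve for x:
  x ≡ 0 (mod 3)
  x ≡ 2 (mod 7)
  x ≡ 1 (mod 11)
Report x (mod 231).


Moduli 3, 7, 11 are pairwise coprime; by CRT there is a unique solution modulo M = 3 · 7 · 11 = 231.
Solve pairwise, accumulating the modulus:
  Start with x ≡ 0 (mod 3).
  Combine with x ≡ 2 (mod 7): since gcd(3, 7) = 1, we get a unique residue mod 21.
    Write x = 0 + 3·t and substitute into x ≡ 2 (mod 7): 3·t ≡ 2 − 0 = 2 (mod 7).
    The inverse of 3 mod 7 is 5 (since 3·5 = 15 = 2·7 + 1), so t ≡ 5·2 = 10 ≡ 3 (mod 7).
    Then x = 0 + 3·3 = 9, valid modulo lcm(3, 7) = 21: x ≡ 9 (mod 21).
  Combine with x ≡ 1 (mod 11): since gcd(21, 11) = 1, we get a unique residue mod 231.
    Write x = 9 + 21·t and substitute into x ≡ 1 (mod 11): 21·t ≡ 1 − 9 = -8 (mod 11).
    Reduce coefficients mod 11: 10·t ≡ 3 (mod 11).
    The inverse of 10 mod 11 is 10 (since 10·10 = 100 = 9·11 + 1), so t ≡ 10·3 = 30 ≡ 8 (mod 11).
    Then x = 9 + 21·8 = 177, valid modulo lcm(21, 11) = 231: x ≡ 177 (mod 231).
Verify: 177 mod 3 = 0 ✓, 177 mod 7 = 2 ✓, 177 mod 11 = 1 ✓.

x ≡ 177 (mod 231).


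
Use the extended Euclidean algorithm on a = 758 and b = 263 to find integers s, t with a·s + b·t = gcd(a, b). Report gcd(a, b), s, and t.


Euclidean algorithm on (758, 263) — divide until remainder is 0:
  758 = 2 · 263 + 232
  263 = 1 · 232 + 31
  232 = 7 · 31 + 15
  31 = 2 · 15 + 1
  15 = 15 · 1 + 0
gcd(758, 263) = 1.
Track Bezout coefficients alongside the remainders: start with r₀ = 758 = a·1 + b·0 (s = 1, t = 0) and r₁ = 263 = a·0 + b·1 (s = 0, t = 1); each new remainder r_{k+1} = r_{k-1} − q_k·r_k inherits s_{k+1} = s_{k-1} − q_k·s_k, t_{k+1} = t_{k-1} − q_k·t_k, so r_k = a·s_k + b·t_k at every step:
  q = 2: r = 232, s = 1 − 2·0 = 1, t = 0 − 2·1 = -2  (check: 758·1 + 263·(-2) = 232)
  q = 1: r = 31, s = 0 − 1·1 = -1, t = 1 − 1·(-2) = 3  (check: 758·(-1) + 263·3 = 31)
  q = 7: r = 15, s = 1 − 7·(-1) = 8, t = -2 − 7·3 = -23  (check: 758·8 + 263·(-23) = 15)
  q = 2: r = 1, s = -1 − 2·8 = -17, t = 3 − 2·(-23) = 49  (check: 758·(-17) + 263·49 = 1)
The row with r = 1 (the gcd) gives the Bezout coefficients s = -17, t = 49.
Result: 758 · (-17) + 263 · (49) = 1.

gcd(758, 263) = 1; s = -17, t = 49 (check: 758·(-17) + 263·49 = 1).


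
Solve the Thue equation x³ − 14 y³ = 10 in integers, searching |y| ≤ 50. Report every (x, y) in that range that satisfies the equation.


The equation is x³ - 14y³ = 10. For fixed y, x³ = 14·y³ + 10, so a solution requires the RHS to be a perfect cube.
Strategy: iterate y from -50 to 50, compute RHS = 14·y³ + 10, and check whether it is a (positive or negative) perfect cube.
Check small values of y:
  y = 0: RHS = 10 is not a perfect cube.
  y = 1: RHS = 24 is not a perfect cube.
  y = -1: RHS = -4 is not a perfect cube.
  y = 2: RHS = 122 is not a perfect cube.
  y = -2: RHS = -102 is not a perfect cube.
  y = 3: RHS = 388 is not a perfect cube.
  y = -3: RHS = -368 is not a perfect cube.
Continuing the search up to |y| = 50 finds no solutions either.
No (x, y) in the scanned range satisfies the equation.

No integer solutions with |y| ≤ 50.


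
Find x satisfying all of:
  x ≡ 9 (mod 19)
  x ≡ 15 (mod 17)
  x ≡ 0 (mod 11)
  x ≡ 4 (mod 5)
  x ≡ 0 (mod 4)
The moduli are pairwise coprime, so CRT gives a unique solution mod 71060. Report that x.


Product of moduli M = 19 · 17 · 11 · 5 · 4 = 71060.
Merge one congruence at a time:
  Start: x ≡ 9 (mod 19).
  Combine with x ≡ 15 (mod 17); new modulus lcm = 323.
    Write x = 9 + 19·t and substitute into x ≡ 15 (mod 17): 19·t ≡ 15 − 9 = 6 (mod 17).
    Reduce coefficients mod 17: 2·t ≡ 6 (mod 17).
    The inverse of 2 mod 17 is 9 (since 2·9 = 18 = 1·17 + 1), so t ≡ 9·6 = 54 ≡ 3 (mod 17).
    Then x = 9 + 19·3 = 66, valid modulo lcm(19, 17) = 323: x ≡ 66 (mod 323).
  Combine with x ≡ 0 (mod 11); new modulus lcm = 3553.
    Write x = 66 + 323·t and substitute into x ≡ 0 (mod 11): 323·t ≡ 0 − 66 = -66 (mod 11).
    Reduce coefficients mod 11: 4·t ≡ 0 (mod 11).
    The inverse of 4 mod 11 is 3 (since 4·3 = 12 = 1·11 + 1), so t ≡ 3·0 = 0 ≡ 0 (mod 11).
    Then x = 66 + 323·0 = 66, valid modulo lcm(323, 11) = 3553: x ≡ 66 (mod 3553).
  Combine with x ≡ 4 (mod 5); new modulus lcm = 17765.
    Write x = 66 + 3553·t and substitute into x ≡ 4 (mod 5): 3553·t ≡ 4 − 66 = -62 (mod 5).
    Reduce coefficients mod 5: 3·t ≡ 3 (mod 5).
    The inverse of 3 mod 5 is 2 (since 3·2 = 6 = 1·5 + 1), so t ≡ 2·3 = 6 ≡ 1 (mod 5).
    Then x = 66 + 3553·1 = 3619, valid modulo lcm(3553, 5) = 17765: x ≡ 3619 (mod 17765).
  Combine with x ≡ 0 (mod 4); new modulus lcm = 71060.
    Write x = 3619 + 17765·t and substitute into x ≡ 0 (mod 4): 17765·t ≡ 0 − 3619 = -3619 (mod 4).
    Reduce coefficients mod 4: 1·t ≡ 1 (mod 4).
    So t ≡ 1 (mod 4).
    Then x = 3619 + 17765·1 = 21384, valid modulo lcm(17765, 4) = 71060: x ≡ 21384 (mod 71060).
Verify against each original: 21384 mod 19 = 9, 21384 mod 17 = 15, 21384 mod 11 = 0, 21384 mod 5 = 4, 21384 mod 4 = 0.

x ≡ 21384 (mod 71060).


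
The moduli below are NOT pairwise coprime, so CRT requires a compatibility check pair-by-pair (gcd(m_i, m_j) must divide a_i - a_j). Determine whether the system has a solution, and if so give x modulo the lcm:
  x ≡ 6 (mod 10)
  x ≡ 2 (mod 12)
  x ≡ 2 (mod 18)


Moduli 10, 12, 18 are not pairwise coprime, so CRT works modulo lcm(m_i) when all pairwise compatibility conditions hold.
Pairwise compatibility: gcd(m_i, m_j) must divide a_i - a_j for every pair.
Merge one congruence at a time:
  Start: x ≡ 6 (mod 10).
  Combine with x ≡ 2 (mod 12): gcd(10, 12) = 2; 2 - 6 = -4, which IS divisible by 2, so compatible.
    Write x = 6 + 10·t and substitute into x ≡ 2 (mod 12): 10·t ≡ 2 − 6 = -4 (mod 12).
    Divide the congruence (and modulus) by g = 2: 5·t ≡ -2 (mod 6).
    Reduce coefficients mod 6: 5·t ≡ 4 (mod 6).
    The inverse of 5 mod 6 is 5 (since 5·5 = 25 = 4·6 + 1), so t ≡ 5·4 = 20 ≡ 2 (mod 6).
    Then x = 6 + 10·2 = 26, valid modulo lcm(10, 12) = 60: x ≡ 26 (mod 60).
  Combine with x ≡ 2 (mod 18): gcd(60, 18) = 6; 2 - 26 = -24, which IS divisible by 6, so compatible.
    Write x = 26 + 60·t and substitute into x ≡ 2 (mod 18): 60·t ≡ 2 − 26 = -24 (mod 18).
    Divide the congruence (and modulus) by g = 6: 10·t ≡ -4 (mod 3).
    Reduce coefficients mod 3: 1·t ≡ 2 (mod 3).
    So t ≡ 2 (mod 3).
    Then x = 26 + 60·2 = 146, valid modulo lcm(60, 18) = 180: x ≡ 146 (mod 180).
Verify: 146 mod 10 = 6, 146 mod 12 = 2, 146 mod 18 = 2.

x ≡ 146 (mod 180).


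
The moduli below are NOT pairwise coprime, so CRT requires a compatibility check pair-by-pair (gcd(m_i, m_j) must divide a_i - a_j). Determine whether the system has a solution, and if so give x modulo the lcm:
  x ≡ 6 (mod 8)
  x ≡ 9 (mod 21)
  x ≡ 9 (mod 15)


Moduli 8, 21, 15 are not pairwise coprime, so CRT works modulo lcm(m_i) when all pairwise compatibility conditions hold.
Pairwise compatibility: gcd(m_i, m_j) must divide a_i - a_j for every pair.
Merge one congruence at a time:
  Start: x ≡ 6 (mod 8).
  Combine with x ≡ 9 (mod 21): gcd(8, 21) = 1; 9 - 6 = 3, which IS divisible by 1, so compatible.
    Write x = 6 + 8·t and substitute into x ≡ 9 (mod 21): 8·t ≡ 9 − 6 = 3 (mod 21).
    The inverse of 8 mod 21 is 8 (since 8·8 = 64 = 3·21 + 1), so t ≡ 8·3 = 24 ≡ 3 (mod 21).
    Then x = 6 + 8·3 = 30, valid modulo lcm(8, 21) = 168: x ≡ 30 (mod 168).
  Combine with x ≡ 9 (mod 15): gcd(168, 15) = 3; 9 - 30 = -21, which IS divisible by 3, so compatible.
    Write x = 30 + 168·t and substitute into x ≡ 9 (mod 15): 168·t ≡ 9 − 30 = -21 (mod 15).
    Divide the congruence (and modulus) by g = 3: 56·t ≡ -7 (mod 5).
    Reduce coefficients mod 5: 1·t ≡ 3 (mod 5).
    So t ≡ 3 (mod 5).
    Then x = 30 + 168·3 = 534, valid modulo lcm(168, 15) = 840: x ≡ 534 (mod 840).
Verify: 534 mod 8 = 6, 534 mod 21 = 9, 534 mod 15 = 9.

x ≡ 534 (mod 840).


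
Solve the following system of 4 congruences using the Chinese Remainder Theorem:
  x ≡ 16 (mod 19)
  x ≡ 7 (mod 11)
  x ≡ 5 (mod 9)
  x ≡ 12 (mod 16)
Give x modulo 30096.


Product of moduli M = 19 · 11 · 9 · 16 = 30096.
Merge one congruence at a time:
  Start: x ≡ 16 (mod 19).
  Combine with x ≡ 7 (mod 11); new modulus lcm = 209.
    Write x = 16 + 19·t and substitute into x ≡ 7 (mod 11): 19·t ≡ 7 − 16 = -9 (mod 11).
    Reduce coefficients mod 11: 8·t ≡ 2 (mod 11).
    The inverse of 8 mod 11 is 7 (since 8·7 = 56 = 5·11 + 1), so t ≡ 7·2 = 14 ≡ 3 (mod 11).
    Then x = 16 + 19·3 = 73, valid modulo lcm(19, 11) = 209: x ≡ 73 (mod 209).
  Combine with x ≡ 5 (mod 9); new modulus lcm = 1881.
    Write x = 73 + 209·t and substitute into x ≡ 5 (mod 9): 209·t ≡ 5 − 73 = -68 (mod 9).
    Reduce coefficients mod 9: 2·t ≡ 4 (mod 9).
    The inverse of 2 mod 9 is 5 (since 2·5 = 10 = 1·9 + 1), so t ≡ 5·4 = 20 ≡ 2 (mod 9).
    Then x = 73 + 209·2 = 491, valid modulo lcm(209, 9) = 1881: x ≡ 491 (mod 1881).
  Combine with x ≡ 12 (mod 16); new modulus lcm = 30096.
    Write x = 491 + 1881·t and substitute into x ≡ 12 (mod 16): 1881·t ≡ 12 − 491 = -479 (mod 16).
    Reduce coefficients mod 16: 9·t ≡ 1 (mod 16).
    The inverse of 9 mod 16 is 9 (since 9·9 = 81 = 5·16 + 1), so t ≡ 9·1 = 9 ≡ 9 (mod 16).
    Then x = 491 + 1881·9 = 17420, valid modulo lcm(1881, 16) = 30096: x ≡ 17420 (mod 30096).
Verify against each original: 17420 mod 19 = 16, 17420 mod 11 = 7, 17420 mod 9 = 5, 17420 mod 16 = 12.

x ≡ 17420 (mod 30096).


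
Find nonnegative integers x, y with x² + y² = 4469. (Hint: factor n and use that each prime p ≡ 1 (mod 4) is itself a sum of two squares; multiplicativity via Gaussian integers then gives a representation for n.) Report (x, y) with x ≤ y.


Step 1: Factor n = 4469 = 41 · 109.
Step 2: Check the mod-4 condition on each prime factor: 41 ≡ 1 (mod 4), exponent 1; 109 ≡ 1 (mod 4), exponent 1.
All primes ≡ 3 (mod 4) appear to even exponent (or don't appear), so by the two-squares theorem n IS expressible as a sum of two squares.
Step 3: Build a representation. Here n = 41 · 109 is a product of primes ≡ 1 (mod 4). Each prime p ≡ 1 (mod 4) is itself a sum of two squares; find a² by testing p − a² for a perfect square:
  41: 41 − 1² = 40, 41 − 2² = 37, 41 − 3² = 32, 41 − 4² = 25 = 5² ⇒ 41 = 4² + 5².
  109: 109 − 1² = 108, 109 − 2² = 105, 109 − 3² = 100 = 10² ⇒ 109 = 3² + 10².
  Combine using the Brahmagupta–Fibonacci identity (a² + b²)(c² + d²) = (ac − bd)² + (ad + bc)² = (ac + bd)² + (ad − bc)²:
  41 · 109 = 4469: from (4² + 5²)(3² + 10²), take (4·3 − 5·10, 4·10 + 5·3) = (12 − 50, 40 + 15) = (-38, 55); dropping signs (only squares matter) gives (38, 55); check 38² + 55² = 1444 + 3025 = 4469 ✓.
Step 4: Order so x ≤ y and verify: 38² + 55² = 1444 + 3025 = 4469 = n. ✓

n = 4469 = 38² + 55² (one valid representation with x ≤ y).


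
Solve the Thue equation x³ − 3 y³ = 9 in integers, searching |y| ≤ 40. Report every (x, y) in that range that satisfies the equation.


The equation is x³ - 3y³ = 9. For fixed y, x³ = 3·y³ + 9, so a solution requires the RHS to be a perfect cube.
Strategy: iterate y from -40 to 40, compute RHS = 3·y³ + 9, and check whether it is a (positive or negative) perfect cube.
Check small values of y:
  y = 0: RHS = 9 is not a perfect cube.
  y = 1: RHS = 12 is not a perfect cube.
  y = -1: RHS = 6 is not a perfect cube.
  y = 2: RHS = 33 is not a perfect cube.
  y = -2: RHS = -15 is not a perfect cube.
  y = 3: RHS = 90 is not a perfect cube.
  y = -3: RHS = -72 is not a perfect cube.
Continuing the search up to |y| = 40 finds no solutions either.
No (x, y) in the scanned range satisfies the equation.

No integer solutions with |y| ≤ 40.


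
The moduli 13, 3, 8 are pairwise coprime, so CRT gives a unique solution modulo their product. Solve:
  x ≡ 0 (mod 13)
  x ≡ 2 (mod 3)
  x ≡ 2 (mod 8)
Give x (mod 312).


Moduli 13, 3, 8 are pairwise coprime; by CRT there is a unique solution modulo M = 13 · 3 · 8 = 312.
Solve pairwise, accumulating the modulus:
  Start with x ≡ 0 (mod 13).
  Combine with x ≡ 2 (mod 3): since gcd(13, 3) = 1, we get a unique residue mod 39.
    Write x = 0 + 13·t and substitute into x ≡ 2 (mod 3): 13·t ≡ 2 − 0 = 2 (mod 3).
    Reduce coefficients mod 3: 1·t ≡ 2 (mod 3).
    So t ≡ 2 (mod 3).
    Then x = 0 + 13·2 = 26, valid modulo lcm(13, 3) = 39: x ≡ 26 (mod 39).
  Combine with x ≡ 2 (mod 8): since gcd(39, 8) = 1, we get a unique residue mod 312.
    Write x = 26 + 39·t and substitute into x ≡ 2 (mod 8): 39·t ≡ 2 − 26 = -24 (mod 8).
    Reduce coefficients mod 8: 7·t ≡ 0 (mod 8).
    The inverse of 7 mod 8 is 7 (since 7·7 = 49 = 6·8 + 1), so t ≡ 7·0 = 0 ≡ 0 (mod 8).
    Then x = 26 + 39·0 = 26, valid modulo lcm(39, 8) = 312: x ≡ 26 (mod 312).
Verify: 26 mod 13 = 0 ✓, 26 mod 3 = 2 ✓, 26 mod 8 = 2 ✓.

x ≡ 26 (mod 312).


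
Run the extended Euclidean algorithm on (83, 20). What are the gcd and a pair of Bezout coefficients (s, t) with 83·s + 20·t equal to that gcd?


Euclidean algorithm on (83, 20) — divide until remainder is 0:
  83 = 4 · 20 + 3
  20 = 6 · 3 + 2
  3 = 1 · 2 + 1
  2 = 2 · 1 + 0
gcd(83, 20) = 1.
Track Bezout coefficients alongside the remainders: start with r₀ = 83 = a·1 + b·0 (s = 1, t = 0) and r₁ = 20 = a·0 + b·1 (s = 0, t = 1); each new remainder r_{k+1} = r_{k-1} − q_k·r_k inherits s_{k+1} = s_{k-1} − q_k·s_k, t_{k+1} = t_{k-1} − q_k·t_k, so r_k = a·s_k + b·t_k at every step:
  q = 4: r = 3, s = 1 − 4·0 = 1, t = 0 − 4·1 = -4  (check: 83·1 + 20·(-4) = 3)
  q = 6: r = 2, s = 0 − 6·1 = -6, t = 1 − 6·(-4) = 25  (check: 83·(-6) + 20·25 = 2)
  q = 1: r = 1, s = 1 − 1·(-6) = 7, t = -4 − 1·25 = -29  (check: 83·7 + 20·(-29) = 1)
The row with r = 1 (the gcd) gives the Bezout coefficients s = 7, t = -29.
Result: 83 · (7) + 20 · (-29) = 1.

gcd(83, 20) = 1; s = 7, t = -29 (check: 83·7 + 20·(-29) = 1).


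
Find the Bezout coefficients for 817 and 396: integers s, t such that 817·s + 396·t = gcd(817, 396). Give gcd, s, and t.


Euclidean algorithm on (817, 396) — divide until remainder is 0:
  817 = 2 · 396 + 25
  396 = 15 · 25 + 21
  25 = 1 · 21 + 4
  21 = 5 · 4 + 1
  4 = 4 · 1 + 0
gcd(817, 396) = 1.
Track Bezout coefficients alongside the remainders: start with r₀ = 817 = a·1 + b·0 (s = 1, t = 0) and r₁ = 396 = a·0 + b·1 (s = 0, t = 1); each new remainder r_{k+1} = r_{k-1} − q_k·r_k inherits s_{k+1} = s_{k-1} − q_k·s_k, t_{k+1} = t_{k-1} − q_k·t_k, so r_k = a·s_k + b·t_k at every step:
  q = 2: r = 25, s = 1 − 2·0 = 1, t = 0 − 2·1 = -2  (check: 817·1 + 396·(-2) = 25)
  q = 15: r = 21, s = 0 − 15·1 = -15, t = 1 − 15·(-2) = 31  (check: 817·(-15) + 396·31 = 21)
  q = 1: r = 4, s = 1 − 1·(-15) = 16, t = -2 − 1·31 = -33  (check: 817·16 + 396·(-33) = 4)
  q = 5: r = 1, s = -15 − 5·16 = -95, t = 31 − 5·(-33) = 196  (check: 817·(-95) + 396·196 = 1)
The row with r = 1 (the gcd) gives the Bezout coefficients s = -95, t = 196.
Result: 817 · (-95) + 396 · (196) = 1.

gcd(817, 396) = 1; s = -95, t = 196 (check: 817·(-95) + 396·196 = 1).


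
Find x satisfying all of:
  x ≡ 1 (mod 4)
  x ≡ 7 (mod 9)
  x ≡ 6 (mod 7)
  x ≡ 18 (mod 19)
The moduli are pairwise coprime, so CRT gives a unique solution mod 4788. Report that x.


Product of moduli M = 4 · 9 · 7 · 19 = 4788.
Merge one congruence at a time:
  Start: x ≡ 1 (mod 4).
  Combine with x ≡ 7 (mod 9); new modulus lcm = 36.
    Write x = 1 + 4·t and substitute into x ≡ 7 (mod 9): 4·t ≡ 7 − 1 = 6 (mod 9).
    The inverse of 4 mod 9 is 7 (since 4·7 = 28 = 3·9 + 1), so t ≡ 7·6 = 42 ≡ 6 (mod 9).
    Then x = 1 + 4·6 = 25, valid modulo lcm(4, 9) = 36: x ≡ 25 (mod 36).
  Combine with x ≡ 6 (mod 7); new modulus lcm = 252.
    Write x = 25 + 36·t and substitute into x ≡ 6 (mod 7): 36·t ≡ 6 − 25 = -19 (mod 7).
    Reduce coefficients mod 7: 1·t ≡ 2 (mod 7).
    So t ≡ 2 (mod 7).
    Then x = 25 + 36·2 = 97, valid modulo lcm(36, 7) = 252: x ≡ 97 (mod 252).
  Combine with x ≡ 18 (mod 19); new modulus lcm = 4788.
    Write x = 97 + 252·t and substitute into x ≡ 18 (mod 19): 252·t ≡ 18 − 97 = -79 (mod 19).
    Reduce coefficients mod 19: 5·t ≡ 16 (mod 19).
    The inverse of 5 mod 19 is 4 (since 5·4 = 20 = 1·19 + 1), so t ≡ 4·16 = 64 ≡ 7 (mod 19).
    Then x = 97 + 252·7 = 1861, valid modulo lcm(252, 19) = 4788: x ≡ 1861 (mod 4788).
Verify against each original: 1861 mod 4 = 1, 1861 mod 9 = 7, 1861 mod 7 = 6, 1861 mod 19 = 18.

x ≡ 1861 (mod 4788).
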